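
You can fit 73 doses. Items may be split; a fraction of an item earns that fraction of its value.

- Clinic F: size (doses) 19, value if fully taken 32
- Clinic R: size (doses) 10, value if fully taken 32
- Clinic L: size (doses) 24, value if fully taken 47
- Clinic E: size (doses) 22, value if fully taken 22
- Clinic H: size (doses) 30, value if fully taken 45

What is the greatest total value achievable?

141

Rank by value-to-size ratio: Clinic R 32/10≈3.2, Clinic L 47/24≈1.96, Clinic F 32/19≈1.68, Clinic H 45/30≈1.5, Clinic E 22/22≈1.
Take all of Clinic R (10 doses, value 32) ; 63 doses left.
Take all of Clinic L (24 doses, value 47) ; 39 doses left.
All 19 doses of Clinic F fit (value 32) ; 20 remain.
Fill the last 20 doses with part of Clinic H: 20/30 of it earns 30.
Total value = 141.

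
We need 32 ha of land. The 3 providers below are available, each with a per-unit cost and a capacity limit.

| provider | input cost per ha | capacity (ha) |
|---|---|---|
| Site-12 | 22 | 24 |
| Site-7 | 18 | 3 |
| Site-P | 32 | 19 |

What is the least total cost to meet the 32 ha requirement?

742

Fill from the cheapest provider first.
Take 3 from Site-7 at 18 — need 29 more.
Take 24 from Site-12 at 22 — need 5 more.
Take 5 from Site-P at 32 to finish.
Cost = 3×18 + 24×22 + 5×32 = 742.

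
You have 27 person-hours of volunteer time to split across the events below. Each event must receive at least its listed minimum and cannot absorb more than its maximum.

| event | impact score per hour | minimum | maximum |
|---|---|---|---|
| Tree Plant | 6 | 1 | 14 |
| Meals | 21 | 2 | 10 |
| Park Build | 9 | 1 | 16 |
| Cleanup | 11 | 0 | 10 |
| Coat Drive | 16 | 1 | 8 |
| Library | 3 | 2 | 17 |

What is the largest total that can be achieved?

414

Meeting every minimum uses 1+2+1+0+1+2 = 7 person-hours, leaving 20.
Order the events by impact score per hour: Meals 21 > Coat Drive 16 > Cleanup 11 > Park Build 9 > Tree Plant 6 > Library 3.
Meals takes 8 more to reach its cap of 10 ; 12 left.
Coat Drive: +7 to 8 (cap) ; 5 left.
Cleanup: +5 (room for 10) → 5. Pool exhausted.
Total = 6×1 + 21×10 + 9×1 + 11×5 + 16×8 + 3×2 = 414.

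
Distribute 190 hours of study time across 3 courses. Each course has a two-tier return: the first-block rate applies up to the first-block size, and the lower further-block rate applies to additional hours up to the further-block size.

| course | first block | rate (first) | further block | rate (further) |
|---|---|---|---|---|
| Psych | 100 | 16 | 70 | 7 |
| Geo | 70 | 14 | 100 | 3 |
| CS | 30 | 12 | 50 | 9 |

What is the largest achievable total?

2820

Rank every tier by rate: Psych/tier1 16 > Geo/tier1 14 > CS/tier1 12 > CS/tier2 9 > Psych/tier2 7 > Geo/tier2 3.
Psych/tier1 (16): +100 — 90 left.
Geo tier1 at 14: fill all 70 — 20 left.
CS/tier1: +20 of 30 at 12; pool empty.
Total = 16×100 + 14×70 + 12×20 = 2820.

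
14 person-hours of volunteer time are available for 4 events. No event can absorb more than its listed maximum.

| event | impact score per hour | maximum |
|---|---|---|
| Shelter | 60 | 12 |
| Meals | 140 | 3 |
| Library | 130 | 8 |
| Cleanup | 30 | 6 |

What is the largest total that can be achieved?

Highest impact score per hour first: Meals 140 > Library 130 > Shelter 60 > Cleanup 30.
Meals: +3 to 3 (cap) → 11 left.
Library: +8 to 8 (cap) → 3 left.
Shelter: +3 (room for 12) → 3. Pool exhausted.
Total = 60×3 + 140×3 + 130×8 = 1640.

1640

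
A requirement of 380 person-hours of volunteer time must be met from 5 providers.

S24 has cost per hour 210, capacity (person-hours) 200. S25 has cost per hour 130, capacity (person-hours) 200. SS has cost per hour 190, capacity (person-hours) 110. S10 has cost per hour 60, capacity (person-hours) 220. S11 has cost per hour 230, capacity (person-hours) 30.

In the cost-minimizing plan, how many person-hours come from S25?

Fill from the cheapest provider first.
Take 220 from S10 at 60 — need 160 more.
S25 (130): take the remaining 160 — done.
SS, S24, S11: unused.

160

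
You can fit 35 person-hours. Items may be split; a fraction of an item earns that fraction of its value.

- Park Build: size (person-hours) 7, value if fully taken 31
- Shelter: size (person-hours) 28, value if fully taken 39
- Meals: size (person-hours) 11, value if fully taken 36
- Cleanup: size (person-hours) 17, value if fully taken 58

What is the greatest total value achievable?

Rank by value-to-size ratio: Park Build 31/7≈4.43, Cleanup 58/17≈3.41, Meals 36/11≈3.27, Shelter 39/28≈1.39.
Park Build: take in full, 7 person-hours for value 31 — 28 left.
All 17 person-hours of Cleanup fit (value 58) — 11 remain.
Meals: take in full, 11 person-hours for value 36 — 0 left.
Total value = 125.

125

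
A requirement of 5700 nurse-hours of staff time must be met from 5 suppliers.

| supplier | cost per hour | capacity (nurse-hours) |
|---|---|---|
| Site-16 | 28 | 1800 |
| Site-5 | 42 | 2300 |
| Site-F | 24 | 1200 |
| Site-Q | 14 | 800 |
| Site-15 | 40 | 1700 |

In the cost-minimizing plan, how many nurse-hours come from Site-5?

Use suppliers in increasing cost order.
Site-Q at 14: take all 800 nurse-hours — 4900 still needed.
Site-F (24): use full 1200 — 3700 nurse-hours to go.
Take 1800 from Site-16 at 28 — need 1900 more.
Site-15 (40): use full 1700 — 200 nurse-hours to go.
Site-5 (42): take the remaining 200 — done.

200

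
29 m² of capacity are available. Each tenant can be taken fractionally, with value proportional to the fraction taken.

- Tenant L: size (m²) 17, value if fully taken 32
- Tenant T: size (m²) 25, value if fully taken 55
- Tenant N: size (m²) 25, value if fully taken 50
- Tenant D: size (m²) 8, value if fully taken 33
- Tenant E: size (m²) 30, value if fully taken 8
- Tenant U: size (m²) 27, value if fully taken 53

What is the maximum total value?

Rank by value-to-size ratio: Tenant D 33/8≈4.12, Tenant T 55/25≈2.2, Tenant N 50/25≈2, Tenant U 53/27≈1.96, Tenant L 32/17≈1.88, Tenant E 8/30≈0.267.
Tenant D: take in full, 8 m² for value 33 ; 21 left.
Fill the last 21 m² with part of Tenant T: 21/25 of it earns 46.2.
Total value = 79.2.

79.2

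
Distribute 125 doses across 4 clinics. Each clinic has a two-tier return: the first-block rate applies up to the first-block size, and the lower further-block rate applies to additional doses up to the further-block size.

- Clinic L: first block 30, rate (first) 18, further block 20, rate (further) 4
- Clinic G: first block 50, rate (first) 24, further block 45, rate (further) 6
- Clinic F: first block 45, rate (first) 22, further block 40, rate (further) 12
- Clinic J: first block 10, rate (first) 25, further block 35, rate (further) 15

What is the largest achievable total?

2800

Order all 8 blocks by rate: Clinic J/first 25 > Clinic G/first 24 > Clinic F/first 22 > Clinic L/first 18 > Clinic J/second 15 > Clinic F/second 12 > Clinic G/second 6 > Clinic L/second 4.
Clinic J first at 25: fill all 10 → 115 left.
Fill Clinic G first block (50 at 24) → 65 left.
Clinic F first at 22: fill all 45 → 20 left.
20 remain; put them into Clinic L first at 18.
Total = 25×10 + 24×50 + 22×45 + 18×20 = 2800.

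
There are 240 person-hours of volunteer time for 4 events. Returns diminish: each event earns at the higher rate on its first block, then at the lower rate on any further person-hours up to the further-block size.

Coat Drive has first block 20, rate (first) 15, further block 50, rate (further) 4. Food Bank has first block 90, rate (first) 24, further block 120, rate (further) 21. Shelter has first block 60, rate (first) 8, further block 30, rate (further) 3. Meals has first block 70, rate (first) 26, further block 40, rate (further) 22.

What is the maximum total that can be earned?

5700

Order all 8 blocks by rate: Meals/first 26 > Food Bank/first 24 > Meals/second 22 > Food Bank/second 21 > Coat Drive/first 15 > Shelter/first 8 > Coat Drive/second 4 > Shelter/second 3.
Meals/first (26): +70 — 170 left.
Food Bank/first (24): +90 — 80 left.
Meals second at 22: fill all 40 — 40 left.
Food Bank second at 21: only 40 left, fill 40.
Total = 26×70 + 24×90 + 22×40 + 21×40 = 5700.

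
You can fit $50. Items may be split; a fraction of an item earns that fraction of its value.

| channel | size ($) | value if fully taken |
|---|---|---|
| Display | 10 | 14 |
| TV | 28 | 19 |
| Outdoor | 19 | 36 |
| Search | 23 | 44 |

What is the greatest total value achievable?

91.2

Rank by value-to-size ratio: Search 44/23≈1.91, Outdoor 36/19≈1.89, Display 14/10≈1.4, TV 19/28≈0.679.
Take all of Search (23 $, value 44) — 27 $ left.
All 19 $ of Outdoor fit (value 36) — 8 remain.
Fill the last 8 $ with part of Display: 8/10 of it earns 11.2.
Total value = 91.2.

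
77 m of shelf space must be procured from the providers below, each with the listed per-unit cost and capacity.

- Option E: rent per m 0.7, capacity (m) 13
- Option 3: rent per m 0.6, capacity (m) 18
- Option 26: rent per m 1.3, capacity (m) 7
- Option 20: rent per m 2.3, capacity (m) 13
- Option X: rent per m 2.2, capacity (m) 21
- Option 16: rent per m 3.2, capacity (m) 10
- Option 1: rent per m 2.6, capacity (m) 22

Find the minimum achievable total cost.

Use providers in increasing cost order.
Take 18 from Option 3 at 0.6 → need 59 more.
Option E at 0.7: take all 13 m → 46 still needed.
Option 26 (1.3): use full 7 → 39 m to go.
Option X at 2.2: take all 21 m → 18 still needed.
Option 20 (2.3): use full 13 → 5 m to go.
Option 1 at 2.6: take 5 of its 22 → requirement met.
Option 16: unused.
Cost = 18×0.6 + 13×0.7 + 7×1.3 + 21×2.2 + 13×2.3 + 5×2.6 = 118.1.

118.1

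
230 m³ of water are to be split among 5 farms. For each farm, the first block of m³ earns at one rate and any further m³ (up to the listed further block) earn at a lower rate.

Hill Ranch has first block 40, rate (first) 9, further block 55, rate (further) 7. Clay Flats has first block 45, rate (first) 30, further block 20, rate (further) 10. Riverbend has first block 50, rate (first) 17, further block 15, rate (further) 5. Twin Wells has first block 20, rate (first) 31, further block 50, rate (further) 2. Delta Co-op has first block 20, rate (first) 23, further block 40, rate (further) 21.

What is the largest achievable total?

4635

Order all 10 blocks by rate: Twin Wells/first 31 > Clay Flats/first 30 > Delta Co-op/first 23 > Delta Co-op/second 21 > Riverbend/first 17 > Clay Flats/second 10 > Hill Ranch/first 9 > Hill Ranch/second 7 > Riverbend/second 5 > Twin Wells/second 2.
Twin Wells first at 31: fill all 20 ; 210 left.
Fill Clay Flats first block (45 at 30) ; 165 left.
Delta Co-op/first (23): +20 ; 145 left.
Fill Delta Co-op second block (40 at 21) ; 105 left.
Fill Riverbend first block (50 at 17) ; 55 left.
Clay Flats second at 10: fill all 20 ; 35 left.
Hill Ranch first at 9: only 35 left, fill 35.
Total = 31×20 + 30×45 + 23×20 + 21×40 + 17×50 + 10×20 + 9×35 = 4635.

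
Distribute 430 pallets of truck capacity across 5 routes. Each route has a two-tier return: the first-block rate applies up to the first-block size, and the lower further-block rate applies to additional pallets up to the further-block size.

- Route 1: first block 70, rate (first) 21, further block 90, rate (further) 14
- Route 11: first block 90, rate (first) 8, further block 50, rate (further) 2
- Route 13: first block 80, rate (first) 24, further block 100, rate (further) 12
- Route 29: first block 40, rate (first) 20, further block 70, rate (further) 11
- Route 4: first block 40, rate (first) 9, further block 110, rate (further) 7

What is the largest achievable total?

Rank every tier by rate: Route 13/tier1 24 > Route 1/tier1 21 > Route 29/tier1 20 > Route 1/tier2 14 > Route 13/tier2 12 > Route 29/tier2 11 > Route 4/tier1 9 > Route 11/tier1 8 > Route 4/tier2 7 > Route 11/tier2 2.
Route 13 tier1 at 24: fill all 80 ; 350 left.
Fill Route 1 tier1 block (70 at 21) ; 280 left.
Route 29 tier1 at 20: fill all 40 ; 240 left.
Route 1/tier2 (14): +90 ; 150 left.
Route 13 tier2 at 12: fill all 100 ; 50 left.
Route 29 tier2 at 11: only 50 left, fill 50.
Total = 24×80 + 21×70 + 20×40 + 14×90 + 12×100 + 11×50 = 7200.

7200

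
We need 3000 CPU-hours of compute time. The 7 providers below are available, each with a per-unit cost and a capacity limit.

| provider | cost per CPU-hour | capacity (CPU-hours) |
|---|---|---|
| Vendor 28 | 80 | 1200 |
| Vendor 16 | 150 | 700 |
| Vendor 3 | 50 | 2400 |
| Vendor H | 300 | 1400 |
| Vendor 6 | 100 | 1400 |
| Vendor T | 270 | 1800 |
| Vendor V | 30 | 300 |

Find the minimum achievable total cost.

Fill from the cheapest provider first.
Vendor V (30): use full 300 ; 2700 CPU-hours to go.
Vendor 3 (50): use full 2400 ; 300 CPU-hours to go.
Vendor 28 at 80: take 300 of its 1200 ; requirement met.
Vendor 6, Vendor 16, Vendor T, Vendor H: unused.
Cost = 300×30 + 2400×50 + 300×80 = 153000.

153000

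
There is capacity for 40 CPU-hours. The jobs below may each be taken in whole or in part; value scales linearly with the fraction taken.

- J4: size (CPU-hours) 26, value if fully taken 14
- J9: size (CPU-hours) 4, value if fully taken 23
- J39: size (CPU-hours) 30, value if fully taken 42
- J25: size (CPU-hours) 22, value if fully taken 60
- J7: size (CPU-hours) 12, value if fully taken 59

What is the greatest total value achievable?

Best value per unit of size first: J9 23/4≈5.75, J7 59/12≈4.92, J25 60/22≈2.73, J39 42/30≈1.4, J4 14/26≈0.538.
Take all of J9 (4 CPU-hours, value 23) ; 36 CPU-hours left.
All 12 CPU-hours of J7 fit (value 59) ; 24 remain.
Take all of J25 (22 CPU-hours, value 60) ; 2 CPU-hours left.
Only 2 CPU-hours remain; take 2/30 of J39 for value 42×2/30 = 2.8.
Total value = 144.8.

144.8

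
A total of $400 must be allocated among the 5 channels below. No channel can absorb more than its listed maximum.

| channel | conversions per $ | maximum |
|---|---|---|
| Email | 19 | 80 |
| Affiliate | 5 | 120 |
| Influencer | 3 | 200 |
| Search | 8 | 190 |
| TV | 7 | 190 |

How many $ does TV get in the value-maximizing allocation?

Highest conversions per $ first: Email 19 > Search 8 > TV 7 > Affiliate 5 > Influencer 3.
Email takes 80 to reach its cap of 80 — 320 left.
Search takes 190 to reach its cap of 190 — 130 left.
TV: +130 (room for 190) → 130. Pool exhausted.

130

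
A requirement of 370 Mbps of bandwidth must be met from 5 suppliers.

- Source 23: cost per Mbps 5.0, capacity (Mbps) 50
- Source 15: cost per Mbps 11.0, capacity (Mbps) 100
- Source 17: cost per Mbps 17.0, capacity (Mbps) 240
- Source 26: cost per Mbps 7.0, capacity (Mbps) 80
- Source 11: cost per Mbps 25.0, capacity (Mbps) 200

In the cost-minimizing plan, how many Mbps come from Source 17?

Use suppliers in increasing cost order.
Source 23 at 5.0: take all 50 Mbps → 320 still needed.
Take 80 from Source 26 at 7.0 → need 240 more.
Take 100 from Source 15 at 11.0 → need 140 more.
Take 140 from Source 17 at 17.0 to finish.
Source 11: unused.

140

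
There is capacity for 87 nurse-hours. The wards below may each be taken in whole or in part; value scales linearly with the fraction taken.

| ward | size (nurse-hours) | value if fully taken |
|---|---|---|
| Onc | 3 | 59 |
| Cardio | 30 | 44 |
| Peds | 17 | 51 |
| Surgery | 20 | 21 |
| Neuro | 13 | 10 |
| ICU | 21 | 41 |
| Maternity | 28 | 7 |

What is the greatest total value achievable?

211.8

Rank by value-to-size ratio: Onc 59/3≈19.7, Peds 51/17≈3, ICU 41/21≈1.95, Cardio 44/30≈1.47, Surgery 21/20≈1.05, Neuro 10/13≈0.769, Maternity 7/28≈0.25.
Onc: take in full, 3 nurse-hours for value 59 → 84 left.
Take all of Peds (17 nurse-hours, value 51) → 67 nurse-hours left.
ICU: take in full, 21 nurse-hours for value 41 → 46 left.
Cardio: take in full, 30 nurse-hours for value 44 → 16 left.
Fill the last 16 nurse-hours with part of Surgery: 16/20 of it earns 16.8.
Total value = 211.8.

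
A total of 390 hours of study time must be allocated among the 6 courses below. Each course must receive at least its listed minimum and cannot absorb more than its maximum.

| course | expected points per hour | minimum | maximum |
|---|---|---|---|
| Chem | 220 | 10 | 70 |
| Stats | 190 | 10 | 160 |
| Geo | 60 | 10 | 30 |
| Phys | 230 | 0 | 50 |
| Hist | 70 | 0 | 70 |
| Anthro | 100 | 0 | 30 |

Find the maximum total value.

Meeting every minimum uses 10+10+10+0+0+0 = 30 hours, leaving 360.
Highest expected points per hour first: Phys 230 > Chem 220 > Stats 190 > Anthro 100 > Hist 70 > Geo 60.
Phys: +50 to 50 (cap) ; 310 left.
Chem takes 60 more to reach its cap of 70 ; 250 left.
Stats takes 150 more to reach its cap of 160 ; 100 left.
Give Anthro 30 more to hit its cap of 30 ; 70 left.
Hist: +70 to 70 (cap) ; 0 left.
Total = 220×70 + 190×160 + 60×10 + 230×50 + 70×70 + 100×30 = 65800.

65800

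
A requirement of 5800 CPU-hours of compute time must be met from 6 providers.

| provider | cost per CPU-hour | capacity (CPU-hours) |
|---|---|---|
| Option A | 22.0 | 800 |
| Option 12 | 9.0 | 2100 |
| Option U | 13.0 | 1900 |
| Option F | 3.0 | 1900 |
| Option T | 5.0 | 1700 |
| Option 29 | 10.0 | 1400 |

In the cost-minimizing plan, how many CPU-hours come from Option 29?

100

Use providers in increasing cost order.
Take 1900 from Option F at 3.0 ; need 3900 more.
Option T (5.0): use full 1700 ; 2200 CPU-hours to go.
Take 2100 from Option 12 at 9.0 ; need 100 more.
Option 29 (10.0): take the remaining 100 ; done.
Option U, Option A: unused.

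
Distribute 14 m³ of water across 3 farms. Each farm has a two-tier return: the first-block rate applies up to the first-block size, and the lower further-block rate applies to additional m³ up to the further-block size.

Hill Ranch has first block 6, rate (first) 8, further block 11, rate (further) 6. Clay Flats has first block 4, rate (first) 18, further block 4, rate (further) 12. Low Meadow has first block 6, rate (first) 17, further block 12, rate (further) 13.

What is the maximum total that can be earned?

226

Treat each block as its own option and order by rate: Clay Flats/first 18 > Low Meadow/first 17 > Low Meadow/second 13 > Clay Flats/second 12 > Hill Ranch/first 8 > Hill Ranch/second 6.
Clay Flats first at 18: fill all 4 — 10 left.
Fill Low Meadow first block (6 at 17) — 4 left.
4 remain; put them into Low Meadow second at 13.
Total = 18×4 + 17×6 + 13×4 = 226.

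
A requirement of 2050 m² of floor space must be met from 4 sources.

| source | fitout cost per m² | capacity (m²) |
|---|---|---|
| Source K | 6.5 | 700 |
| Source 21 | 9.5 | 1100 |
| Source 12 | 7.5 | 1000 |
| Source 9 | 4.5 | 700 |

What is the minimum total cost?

Fill from the cheapest source first.
Source 9 at 4.5: take all 700 m² — 1350 still needed.
Source K (6.5): use full 700 — 650 m² to go.
Take 650 from Source 12 at 7.5 to finish.
Source 21: unused.
Cost = 700×4.5 + 700×6.5 + 650×7.5 = 12575.

12575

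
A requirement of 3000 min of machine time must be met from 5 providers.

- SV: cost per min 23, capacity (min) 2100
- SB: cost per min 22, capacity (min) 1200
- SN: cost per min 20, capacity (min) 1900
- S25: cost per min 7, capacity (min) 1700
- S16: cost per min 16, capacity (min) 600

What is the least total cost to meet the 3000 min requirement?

35500

Fill from the cheapest provider first.
S25 at 7: take all 1700 min — 1300 still needed.
S16 (16): use full 600 — 700 min to go.
SN at 20: take 700 of its 1900 — requirement met.
SB, SV: unused.
Cost = 1700×7 + 600×16 + 700×20 = 35500.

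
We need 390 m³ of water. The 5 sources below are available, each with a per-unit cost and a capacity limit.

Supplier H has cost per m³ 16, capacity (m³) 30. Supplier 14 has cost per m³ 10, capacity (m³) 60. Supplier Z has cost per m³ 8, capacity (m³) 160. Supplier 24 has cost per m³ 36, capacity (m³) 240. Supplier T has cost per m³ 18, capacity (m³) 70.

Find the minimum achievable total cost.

Fill from the cheapest source first.
Take 160 from Supplier Z at 8 → need 230 more.
Supplier 14 at 10: take all 60 m³ → 170 still needed.
Supplier H (16): use full 30 → 140 m³ to go.
Supplier T (18): use full 70 → 70 m³ to go.
Take 70 from Supplier 24 at 36 to finish.
Cost = 160×8 + 60×10 + 30×16 + 70×18 + 70×36 = 6140.

6140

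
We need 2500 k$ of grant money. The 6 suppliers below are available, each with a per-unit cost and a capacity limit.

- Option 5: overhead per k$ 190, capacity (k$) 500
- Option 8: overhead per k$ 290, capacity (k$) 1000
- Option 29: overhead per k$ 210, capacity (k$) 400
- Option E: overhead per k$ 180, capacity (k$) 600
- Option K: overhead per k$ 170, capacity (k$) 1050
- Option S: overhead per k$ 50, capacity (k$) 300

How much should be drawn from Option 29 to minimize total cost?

50

Cheapest first:
Take 300 from Option S at 50 — need 2200 more.
Option K (170): use full 1050 — 1150 k$ to go.
Option E at 180: take all 600 k$ — 550 still needed.
Option 5 at 190: take all 500 k$ — 50 still needed.
Option 29 (210): take the remaining 50 — done.
Option 8: unused.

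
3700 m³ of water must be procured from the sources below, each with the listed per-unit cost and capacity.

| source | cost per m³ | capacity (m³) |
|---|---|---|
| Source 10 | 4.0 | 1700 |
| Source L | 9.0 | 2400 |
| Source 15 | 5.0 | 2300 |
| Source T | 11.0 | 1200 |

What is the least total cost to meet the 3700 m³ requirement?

16800

Fill from the cheapest source first.
Source 10 (4.0): use full 1700 ; 2000 m³ to go.
Take 2000 from Source 15 at 5.0 to finish.
Source L, Source T: unused.
Cost = 1700×4.0 + 2000×5.0 = 16800.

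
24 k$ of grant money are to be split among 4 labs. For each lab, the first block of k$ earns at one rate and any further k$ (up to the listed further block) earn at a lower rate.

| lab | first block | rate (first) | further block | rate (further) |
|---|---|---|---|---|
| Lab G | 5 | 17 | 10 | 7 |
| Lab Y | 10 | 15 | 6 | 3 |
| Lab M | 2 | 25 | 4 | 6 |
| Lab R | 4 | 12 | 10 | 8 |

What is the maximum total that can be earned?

357

Order all 8 blocks by rate: Lab M/first 25 > Lab G/first 17 > Lab Y/first 15 > Lab R/first 12 > Lab R/second 8 > Lab G/second 7 > Lab M/second 6 > Lab Y/second 3.
Fill Lab M first block (2 at 25) → 22 left.
Lab G first at 17: fill all 5 → 17 left.
Fill Lab Y first block (10 at 15) → 7 left.
Lab R first at 12: fill all 4 → 3 left.
Lab R second at 8: only 3 left, fill 3.
Total = 25×2 + 17×5 + 15×10 + 12×4 + 8×3 = 357.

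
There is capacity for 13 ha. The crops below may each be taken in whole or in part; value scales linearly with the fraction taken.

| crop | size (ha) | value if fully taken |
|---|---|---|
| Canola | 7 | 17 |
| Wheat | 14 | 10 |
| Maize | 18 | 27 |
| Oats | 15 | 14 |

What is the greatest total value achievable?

Rank by value-to-size ratio: Canola 17/7≈2.43, Maize 27/18≈1.5, Oats 14/15≈0.933, Wheat 10/14≈0.714.
All 7 ha of Canola fit (value 17) → 6 remain.
6 ha left: a 6/18 share of Maize gives 27×6/18 = 9.
Total value = 26.

26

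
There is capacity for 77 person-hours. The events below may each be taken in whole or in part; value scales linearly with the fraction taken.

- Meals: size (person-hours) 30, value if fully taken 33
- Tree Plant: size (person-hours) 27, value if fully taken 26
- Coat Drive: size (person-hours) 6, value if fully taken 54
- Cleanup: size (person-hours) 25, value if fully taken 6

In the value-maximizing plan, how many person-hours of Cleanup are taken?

Sort by value density: Coat Drive 54/6≈9, Meals 33/30≈1.1, Tree Plant 26/27≈0.963, Cleanup 6/25≈0.24.
Take all of Coat Drive (6 person-hours, value 54) — 71 person-hours left.
Meals: take in full, 30 person-hours for value 33 — 41 left.
Take all of Tree Plant (27 person-hours, value 26) — 14 person-hours left.
Fill the last 14 person-hours with part of Cleanup: 14/25 of it earns 3.36.

14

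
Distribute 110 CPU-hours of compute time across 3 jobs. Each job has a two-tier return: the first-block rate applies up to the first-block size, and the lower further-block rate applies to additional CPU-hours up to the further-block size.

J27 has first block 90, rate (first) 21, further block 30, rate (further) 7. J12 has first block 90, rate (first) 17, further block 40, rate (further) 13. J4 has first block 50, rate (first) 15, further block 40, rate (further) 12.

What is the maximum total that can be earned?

2230

Rank every tier by rate: J27/first 21 > J12/first 17 > J4/first 15 > J12/second 13 > J4/second 12 > J27/second 7.
Fill J27 first block (90 at 21) — 20 left.
20 remain; put them into J12 first at 17.
Total = 21×90 + 17×20 = 2230.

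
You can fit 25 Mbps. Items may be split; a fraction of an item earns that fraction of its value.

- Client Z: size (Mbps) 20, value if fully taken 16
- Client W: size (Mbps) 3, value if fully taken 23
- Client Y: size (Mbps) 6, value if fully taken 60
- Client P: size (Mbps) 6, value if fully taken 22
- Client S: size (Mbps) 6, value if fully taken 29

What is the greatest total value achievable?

137.2

Sort by value density: Client Y 60/6≈10, Client W 23/3≈7.67, Client S 29/6≈4.83, Client P 22/6≈3.67, Client Z 16/20≈0.8.
Take all of Client Y (6 Mbps, value 60) ; 19 Mbps left.
All 3 Mbps of Client W fit (value 23) ; 16 remain.
All 6 Mbps of Client S fit (value 29) ; 10 remain.
Take all of Client P (6 Mbps, value 22) ; 4 Mbps left.
4 Mbps left: a 4/20 share of Client Z gives 16×4/20 = 3.2.
Total value = 137.2.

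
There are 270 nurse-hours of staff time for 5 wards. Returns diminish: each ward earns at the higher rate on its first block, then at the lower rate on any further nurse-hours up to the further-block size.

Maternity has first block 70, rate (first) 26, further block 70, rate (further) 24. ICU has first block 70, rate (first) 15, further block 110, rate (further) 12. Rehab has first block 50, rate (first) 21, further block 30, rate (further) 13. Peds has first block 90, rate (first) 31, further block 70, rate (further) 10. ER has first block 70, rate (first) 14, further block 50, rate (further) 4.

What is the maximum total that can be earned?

7130

Rank every tier by rate: Peds/tier1 31 > Maternity/tier1 26 > Maternity/tier2 24 > Rehab/tier1 21 > ICU/tier1 15 > ER/tier1 14 > Rehab/tier2 13 > ICU/tier2 12 > Peds/tier2 10 > ER/tier2 4.
Peds tier1 at 31: fill all 90 — 180 left.
Maternity tier1 at 26: fill all 70 — 110 left.
Maternity/tier2 (24): +70 — 40 left.
Rehab tier1 at 21: only 40 left, fill 40.
Total = 31×90 + 26×70 + 24×70 + 21×40 = 7130.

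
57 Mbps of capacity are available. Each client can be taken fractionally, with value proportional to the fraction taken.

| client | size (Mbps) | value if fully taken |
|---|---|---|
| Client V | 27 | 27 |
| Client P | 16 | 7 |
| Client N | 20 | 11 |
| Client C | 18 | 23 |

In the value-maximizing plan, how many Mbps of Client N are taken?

Rank by value-to-size ratio: Client C 23/18≈1.28, Client V 27/27≈1, Client N 11/20≈0.55, Client P 7/16≈0.438.
Client C: take in full, 18 Mbps for value 23 ; 39 left.
Client V: take in full, 27 Mbps for value 27 ; 12 left.
Only 12 Mbps remain; take 12/20 of Client N for value 11×12/20 = 6.6.

12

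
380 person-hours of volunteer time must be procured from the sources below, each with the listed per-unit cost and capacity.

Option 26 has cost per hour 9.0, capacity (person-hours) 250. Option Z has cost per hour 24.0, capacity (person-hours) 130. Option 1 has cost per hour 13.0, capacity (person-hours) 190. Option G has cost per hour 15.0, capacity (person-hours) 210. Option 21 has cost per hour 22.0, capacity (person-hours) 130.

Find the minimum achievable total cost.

3940

Fill from the cheapest source first.
Option 26 at 9.0: take all 250 person-hours → 130 still needed.
Option 1 at 13.0: take 130 of its 190 → requirement met.
Option G, Option 21, Option Z: unused.
Cost = 250×9.0 + 130×13.0 = 3940.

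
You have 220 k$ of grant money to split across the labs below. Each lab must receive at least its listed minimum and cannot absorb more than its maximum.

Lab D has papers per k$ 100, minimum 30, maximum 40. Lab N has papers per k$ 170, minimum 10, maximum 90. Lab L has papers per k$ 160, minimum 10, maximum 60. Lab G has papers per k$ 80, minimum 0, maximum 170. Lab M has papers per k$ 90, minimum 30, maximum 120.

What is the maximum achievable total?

Meeting every minimum uses 30+10+10+0+30 = 80 k$, leaving 140.
Rank by papers per k$: Lab N 170 > Lab L 160 > Lab D 100 > Lab M 90 > Lab G 80.
Give Lab N 80 more to hit its cap of 90 → 60 left.
Lab L takes 50 more to reach its cap of 60 → 10 left.
Give Lab D 10 more to hit its cap of 40 → 0 left.
Total = 100×40 + 170×90 + 160×60 + 90×30 = 31600.

31600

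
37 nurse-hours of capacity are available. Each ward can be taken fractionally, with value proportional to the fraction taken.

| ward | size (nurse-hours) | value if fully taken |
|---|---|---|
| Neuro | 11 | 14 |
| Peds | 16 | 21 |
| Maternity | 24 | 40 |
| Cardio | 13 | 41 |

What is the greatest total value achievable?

Rank by value-to-size ratio: Cardio 41/13≈3.15, Maternity 40/24≈1.67, Peds 21/16≈1.31, Neuro 14/11≈1.27.
All 13 nurse-hours of Cardio fit (value 41) → 24 remain.
All 24 nurse-hours of Maternity fit (value 40) → 0 remain.
Total value = 81.

81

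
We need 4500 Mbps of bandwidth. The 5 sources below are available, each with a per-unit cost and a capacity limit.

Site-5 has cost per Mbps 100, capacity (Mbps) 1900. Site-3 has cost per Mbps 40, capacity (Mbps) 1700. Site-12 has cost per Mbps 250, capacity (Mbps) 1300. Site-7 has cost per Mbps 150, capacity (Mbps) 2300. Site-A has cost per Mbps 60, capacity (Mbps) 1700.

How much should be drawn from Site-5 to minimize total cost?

1100

Fill from the cheapest source first.
Site-3 at 40: take all 1700 Mbps → 2800 still needed.
Site-A at 60: take all 1700 Mbps → 1100 still needed.
Site-5 at 100: take 1100 of its 1900 → requirement met.
Site-7, Site-12: unused.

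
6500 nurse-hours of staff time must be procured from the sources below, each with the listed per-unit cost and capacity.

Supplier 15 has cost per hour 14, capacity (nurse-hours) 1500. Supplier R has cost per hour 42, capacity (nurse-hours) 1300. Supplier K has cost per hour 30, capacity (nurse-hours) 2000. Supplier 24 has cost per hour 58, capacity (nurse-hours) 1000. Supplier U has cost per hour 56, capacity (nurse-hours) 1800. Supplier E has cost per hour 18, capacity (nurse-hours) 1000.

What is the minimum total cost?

Fill from the cheapest source first.
Take 1500 from Supplier 15 at 14 → need 5000 more.
Supplier E (18): use full 1000 → 4000 nurse-hours to go.
Supplier K (30): use full 2000 → 2000 nurse-hours to go.
Take 1300 from Supplier R at 42 → need 700 more.
Take 700 from Supplier U at 56 to finish.
Supplier 24: unused.
Cost = 1500×14 + 1000×18 + 2000×30 + 1300×42 + 700×56 = 192800.

192800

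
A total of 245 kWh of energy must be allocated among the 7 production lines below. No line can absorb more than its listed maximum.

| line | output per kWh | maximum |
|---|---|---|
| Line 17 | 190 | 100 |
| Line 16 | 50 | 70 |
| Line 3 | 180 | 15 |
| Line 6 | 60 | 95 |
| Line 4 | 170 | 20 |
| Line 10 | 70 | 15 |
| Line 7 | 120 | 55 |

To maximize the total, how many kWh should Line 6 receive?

Highest output per kWh first: Line 17 190 > Line 3 180 > Line 4 170 > Line 7 120 > Line 10 70 > Line 6 60 > Line 16 50.
Line 17 takes 100 to reach its cap of 100 ; 145 left.
Line 3: +15 to 15 (cap) ; 130 left.
Line 4: +20 to 20 (cap) ; 110 left.
Give Line 7 55 to hit its cap of 55 ; 55 left.
Line 10: +15 to 15 (cap) ; 40 left.
Line 6: +40 (room for 95) → 40. Pool exhausted.

40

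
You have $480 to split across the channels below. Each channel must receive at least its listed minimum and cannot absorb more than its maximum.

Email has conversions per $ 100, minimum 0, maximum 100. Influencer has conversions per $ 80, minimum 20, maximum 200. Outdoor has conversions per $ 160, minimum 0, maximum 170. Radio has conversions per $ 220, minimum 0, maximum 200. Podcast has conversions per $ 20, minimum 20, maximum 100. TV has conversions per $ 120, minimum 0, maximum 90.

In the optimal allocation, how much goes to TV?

70

Meeting every minimum uses 0+20+0+0+20+0 = 40 $, leaving 440.
Rank by conversions per $: Radio 220 > Outdoor 160 > TV 120 > Email 100 > Influencer 80 > Podcast 20.
Radio: +200 to 200 (cap) → 240 left.
Give Outdoor 170 more to hit its cap of 170 → 70 left.
TV: +70 (room for 90) → 70. Pool exhausted.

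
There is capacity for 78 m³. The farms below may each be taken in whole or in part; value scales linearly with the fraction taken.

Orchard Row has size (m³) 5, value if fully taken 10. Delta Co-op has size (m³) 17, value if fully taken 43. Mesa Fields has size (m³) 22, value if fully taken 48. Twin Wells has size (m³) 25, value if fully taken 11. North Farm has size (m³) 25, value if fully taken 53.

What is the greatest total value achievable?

Rank by value-to-size ratio: Delta Co-op 43/17≈2.53, Mesa Fields 48/22≈2.18, North Farm 53/25≈2.12, Orchard Row 10/5≈2, Twin Wells 11/25≈0.44.
Delta Co-op: take in full, 17 m³ for value 43 → 61 left.
All 22 m³ of Mesa Fields fit (value 48) → 39 remain.
North Farm: take in full, 25 m³ for value 53 → 14 left.
Take all of Orchard Row (5 m³, value 10) → 9 m³ left.
9 m³ left: a 9/25 share of Twin Wells gives 11×9/25 = 3.96.
Total value = 157.96.

157.96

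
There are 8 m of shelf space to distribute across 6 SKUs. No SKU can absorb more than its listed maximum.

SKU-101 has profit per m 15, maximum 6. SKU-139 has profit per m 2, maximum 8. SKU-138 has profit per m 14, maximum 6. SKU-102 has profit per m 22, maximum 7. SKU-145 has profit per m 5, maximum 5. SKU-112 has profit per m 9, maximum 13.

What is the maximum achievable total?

169

Order the SKUs by profit per m: SKU-102 22 > SKU-101 15 > SKU-138 14 > SKU-112 9 > SKU-145 5 > SKU-139 2.
SKU-102: +7 to 7 (cap) → 1 left.
SKU-101 has room for 6 but only 1 remain, so it gets 1.
Total = 15×1 + 22×7 = 169.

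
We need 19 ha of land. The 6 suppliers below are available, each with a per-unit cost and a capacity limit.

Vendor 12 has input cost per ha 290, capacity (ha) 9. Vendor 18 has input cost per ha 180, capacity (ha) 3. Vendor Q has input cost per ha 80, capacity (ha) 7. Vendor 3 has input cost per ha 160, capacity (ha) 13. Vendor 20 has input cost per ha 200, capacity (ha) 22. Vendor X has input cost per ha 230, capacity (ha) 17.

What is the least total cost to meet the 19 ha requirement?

2480

Cheapest first:
Vendor Q at 80: take all 7 ha ; 12 still needed.
Vendor 3 (160): take the remaining 12 ; done.
Vendor 18, Vendor 20, Vendor X, Vendor 12: unused.
Cost = 7×80 + 12×160 = 2480.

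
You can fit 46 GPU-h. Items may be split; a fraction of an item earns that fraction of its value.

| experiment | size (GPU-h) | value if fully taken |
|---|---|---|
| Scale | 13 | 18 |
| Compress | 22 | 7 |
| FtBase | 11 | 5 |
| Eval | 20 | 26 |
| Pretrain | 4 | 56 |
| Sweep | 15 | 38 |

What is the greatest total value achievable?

Rank by value-to-size ratio: Pretrain 56/4≈14, Sweep 38/15≈2.53, Scale 18/13≈1.38, Eval 26/20≈1.3, FtBase 5/11≈0.455, Compress 7/22≈0.318.
Take all of Pretrain (4 GPU-h, value 56) → 42 GPU-h left.
Take all of Sweep (15 GPU-h, value 38) → 27 GPU-h left.
All 13 GPU-h of Scale fit (value 18) → 14 remain.
Only 14 GPU-h remain; take 14/20 of Eval for value 26×14/20 = 18.2.
Total value = 130.2.

130.2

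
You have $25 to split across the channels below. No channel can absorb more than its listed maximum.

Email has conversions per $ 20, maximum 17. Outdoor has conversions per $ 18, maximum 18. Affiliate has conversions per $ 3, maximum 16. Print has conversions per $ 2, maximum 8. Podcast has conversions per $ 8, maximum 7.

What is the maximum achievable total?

Rank by conversions per $: Email 20 > Outdoor 18 > Podcast 8 > Affiliate 3 > Print 2.
Email: +17 to 17 (cap) → 8 left.
Only 8 left; Outdoor takes them to reach 8.
Total = 20×17 + 18×8 = 484.

484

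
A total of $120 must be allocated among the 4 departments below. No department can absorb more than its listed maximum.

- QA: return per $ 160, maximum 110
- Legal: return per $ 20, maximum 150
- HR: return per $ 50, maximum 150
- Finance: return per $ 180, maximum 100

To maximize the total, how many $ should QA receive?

Rank by return per $: Finance 180 > QA 160 > HR 50 > Legal 20.
Finance: +100 to 100 (cap) — 20 left.
QA: +20 (room for 110) → 20. Pool exhausted.

20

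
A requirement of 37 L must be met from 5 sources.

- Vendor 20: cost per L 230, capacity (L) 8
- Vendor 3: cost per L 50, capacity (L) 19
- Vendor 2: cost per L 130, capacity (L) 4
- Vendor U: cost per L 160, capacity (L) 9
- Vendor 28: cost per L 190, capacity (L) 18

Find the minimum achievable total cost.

3860

Use sources in increasing cost order.
Vendor 3 at 50: take all 19 L — 18 still needed.
Vendor 2 (130): use full 4 — 14 L to go.
Vendor U at 160: take all 9 L — 5 still needed.
Vendor 28 (190): take the remaining 5 — done.
Vendor 20: unused.
Cost = 19×50 + 4×130 + 9×160 + 5×190 = 3860.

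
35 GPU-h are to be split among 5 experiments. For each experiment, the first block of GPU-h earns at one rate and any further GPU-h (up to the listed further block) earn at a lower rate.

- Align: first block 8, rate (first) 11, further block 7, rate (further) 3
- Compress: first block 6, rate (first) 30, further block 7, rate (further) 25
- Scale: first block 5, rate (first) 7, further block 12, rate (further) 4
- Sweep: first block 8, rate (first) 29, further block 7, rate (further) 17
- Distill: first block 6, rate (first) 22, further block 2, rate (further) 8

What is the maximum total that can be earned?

849

Rank every tier by rate: Compress/first 30 > Sweep/first 29 > Compress/second 25 > Distill/first 22 > Sweep/second 17 > Align/first 11 > Distill/second 8 > Scale/first 7 > Scale/second 4 > Align/second 3.
Compress/first (30): +6 ; 29 left.
Sweep first at 29: fill all 8 ; 21 left.
Compress/second (25): +7 ; 14 left.
Distill/first (22): +6 ; 8 left.
Sweep/second (17): +7 ; 1 left.
Align/first: +1 of 8 at 11; pool empty.
Total = 30×6 + 29×8 + 25×7 + 22×6 + 17×7 + 11×1 = 849.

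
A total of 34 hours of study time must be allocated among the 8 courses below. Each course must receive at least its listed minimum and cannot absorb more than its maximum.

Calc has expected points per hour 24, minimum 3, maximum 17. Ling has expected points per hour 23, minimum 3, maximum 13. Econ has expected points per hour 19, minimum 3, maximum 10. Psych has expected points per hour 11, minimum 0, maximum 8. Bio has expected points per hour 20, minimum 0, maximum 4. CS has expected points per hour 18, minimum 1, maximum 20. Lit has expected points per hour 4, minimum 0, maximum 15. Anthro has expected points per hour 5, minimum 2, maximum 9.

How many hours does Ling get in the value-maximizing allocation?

Meeting every minimum uses 3+3+3+0+0+1+0+2 = 12 hours, leaving 22.
Highest expected points per hour first: Calc 24 > Ling 23 > Bio 20 > Econ 19 > CS 18 > Psych 11 > Anthro 5 > Lit 4.
Calc: +14 to 17 (cap) — 8 left.
Only 8 left; Ling takes them to reach 11.

11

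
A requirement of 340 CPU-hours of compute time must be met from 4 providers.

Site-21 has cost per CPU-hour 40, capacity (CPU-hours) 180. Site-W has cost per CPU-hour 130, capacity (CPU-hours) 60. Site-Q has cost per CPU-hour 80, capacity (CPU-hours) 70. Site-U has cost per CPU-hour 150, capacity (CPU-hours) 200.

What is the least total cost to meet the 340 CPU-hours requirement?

Fill from the cheapest provider first.
Site-21 (40): use full 180 — 160 CPU-hours to go.
Site-Q at 80: take all 70 CPU-hours — 90 still needed.
Site-W at 130: take all 60 CPU-hours — 30 still needed.
Site-U at 150: take 30 of its 200 — requirement met.
Cost = 180×40 + 70×80 + 60×130 + 30×150 = 25100.

25100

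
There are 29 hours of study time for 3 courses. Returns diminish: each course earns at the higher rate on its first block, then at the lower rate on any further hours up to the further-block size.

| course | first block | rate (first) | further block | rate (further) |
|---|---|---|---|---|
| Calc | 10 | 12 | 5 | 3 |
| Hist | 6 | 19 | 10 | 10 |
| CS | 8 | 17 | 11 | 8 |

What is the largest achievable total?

Treat each block as its own option and order by rate: Hist/T1 19 > CS/T1 17 > Calc/T1 12 > Hist/T2 10 > CS/T2 8 > Calc/T2 3.
Fill Hist T1 block (6 at 19) → 23 left.
CS/T1 (17): +8 → 15 left.
Calc/T1 (12): +10 → 5 left.
5 remain; put them into Hist T2 at 10.
Total = 19×6 + 17×8 + 12×10 + 10×5 = 420.

420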